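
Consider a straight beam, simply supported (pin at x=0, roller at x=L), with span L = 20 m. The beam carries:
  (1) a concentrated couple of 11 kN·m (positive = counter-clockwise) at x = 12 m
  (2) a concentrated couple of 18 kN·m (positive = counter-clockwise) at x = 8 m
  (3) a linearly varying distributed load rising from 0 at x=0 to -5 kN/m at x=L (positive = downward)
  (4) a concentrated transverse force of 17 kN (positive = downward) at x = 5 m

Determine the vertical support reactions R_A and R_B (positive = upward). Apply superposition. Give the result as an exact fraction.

R_A = -37/15 kN, R_B = -458/15 kN

Load 1 — applied couple M₀=11 kN·m at a=12 m (b=L-a=8):
  R_A = M₀/L = 11/20 kN
  R_B = -M₀/L = -11/20 kN
Load 2 — applied couple M₀=18 kN·m at a=8 m (b=L-a=12):
  R_A = M₀/L = 18/20 = 9/10 kN
  R_B = -M₀/L = -18/20 = -9/10 kN
Load 3 — triangular load w₀=-5 kN/m (0→w₀ over full span):
  R_A = w₀L/6 = (-5)·20/6 = -50/3 kN
  R_B = w₀L/3 = (-5)·20/3 = -100/3 kN
Load 4 — point force P=17 kN at a=5 m (b=L-a=15):
  R_A = Pb/L = 17·15/20 = 51/4 kN
  R_B = Pa/L = 17·5/20 = 17/4 kN
Superposition: R_A = -37/15 kN, R_B = -458/15 kN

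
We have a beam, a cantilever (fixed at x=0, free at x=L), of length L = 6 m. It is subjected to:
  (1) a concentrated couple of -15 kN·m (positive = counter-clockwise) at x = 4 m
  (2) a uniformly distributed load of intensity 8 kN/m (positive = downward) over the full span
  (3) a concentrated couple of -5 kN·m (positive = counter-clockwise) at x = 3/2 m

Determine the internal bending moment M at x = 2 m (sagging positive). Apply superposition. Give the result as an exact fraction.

Load 1 — applied couple M₀=-15 kN·m at a=4 m (b=L-a=2):
  M_1 = M₀  [x≤a] = (-15) = -15 kN·m
Load 2 — uniform load w=8 kN/m over full span:
  M_2 = -w(L-x)²/2 = -8·(6-2)²/2 = -64 kN·m
Load 3 — applied couple M₀=-5 kN·m at a=3/2 m (b=L-a=9/2):
  M_3 = 0  [x>a] = 0 kN·m
Superposition: M = Σ M_i = -79 kN·m ≈ -79.000000 kN·m

M(2) = -79 kN·m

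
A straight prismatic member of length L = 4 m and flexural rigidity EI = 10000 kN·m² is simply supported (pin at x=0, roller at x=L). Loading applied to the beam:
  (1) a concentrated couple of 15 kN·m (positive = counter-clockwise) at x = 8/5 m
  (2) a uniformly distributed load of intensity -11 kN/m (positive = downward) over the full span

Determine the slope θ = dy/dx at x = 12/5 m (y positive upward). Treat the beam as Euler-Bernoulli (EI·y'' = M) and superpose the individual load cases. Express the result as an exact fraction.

θ(12/5) = -1703/1875000 rad

Load 1 — applied couple M₀=15 kN·m at a=8/5 m (b=L-a=12/5):
  θ_1 = (M₀x²/(2L)-M₀(x-a)+C₁)/EI  [x>a] with C₁=M₀(3b²-L²)/(6L)=4/5 = (15·(12/5)²/(2·4)-15·((12/5)-(8/5))+(4/5))/10000 = -1/25000 rad
Load 2 — uniform load w=-11 kN/m over full span:
  θ_2 = -w(L³-6Lx²+4x³)/(24EI) = -(-11)·(4³-6·4·(12/5)²+4·(12/5)³)/(24·10000) = -407/468750 rad
Superposition: θ = Σ θ_i = -1703/1875000 rad ≈ -0.000908 rad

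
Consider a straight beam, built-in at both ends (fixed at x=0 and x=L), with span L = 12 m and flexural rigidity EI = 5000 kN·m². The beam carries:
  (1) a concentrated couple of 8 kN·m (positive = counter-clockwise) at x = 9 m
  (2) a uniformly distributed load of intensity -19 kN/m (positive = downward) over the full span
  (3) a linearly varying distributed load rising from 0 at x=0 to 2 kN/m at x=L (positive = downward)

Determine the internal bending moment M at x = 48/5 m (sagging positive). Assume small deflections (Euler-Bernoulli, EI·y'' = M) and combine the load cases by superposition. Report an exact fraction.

Load 1 — applied couple M₀=8 kN·m at a=9 m (b=L-a=3):
  M_1 = R_Ax - M_A - M₀  [x>a] with R_A=3/4, M_A=5/2 = (3/4)·(48/5) - (5/2) - 8 = -33/10 kN·m
Load 2 — uniform load w=-19 kN/m over full span:
  M_2 = wLx/2 - wL²/12 - wx²/2 = (-19)·12·(48/5)/2 - (-19)·12²/12 - (-19)·(48/5)²/2 = 228/25 kN·m
Load 3 — triangular load w₀=2 kN/m (0→w₀ over full span):
  M_3 = 3w₀Lx/20 - w₀L²/30 - w₀x³/(6L) = 3·2·12·(48/5)/20 - 2·12²/30 - 2·(48/5)³/(6·12) = 48/125 kN·m
Superposition: M = Σ M_i = 1551/250 kN·m ≈ 6.204000 kN·m

M(48/5) = 1551/250 kN·m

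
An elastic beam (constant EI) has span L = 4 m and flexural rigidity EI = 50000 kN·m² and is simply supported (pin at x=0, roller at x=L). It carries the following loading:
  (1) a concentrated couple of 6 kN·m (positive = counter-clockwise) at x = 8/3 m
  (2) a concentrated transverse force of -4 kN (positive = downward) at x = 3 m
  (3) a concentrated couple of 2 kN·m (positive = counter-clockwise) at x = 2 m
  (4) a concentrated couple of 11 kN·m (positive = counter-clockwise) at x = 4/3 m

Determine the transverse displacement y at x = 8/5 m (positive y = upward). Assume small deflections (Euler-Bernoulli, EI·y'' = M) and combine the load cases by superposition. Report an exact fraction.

y(8/5) = 33/312500 m

Load 1 — applied couple M₀=6 kN·m at a=8/3 m (b=L-a=4/3):
  y_1 = (M₀x³/(6L)+C₁x)/EI  [x≤a] with C₁=M₀(3b²-L²)/(6L)=-8/3 = (6·(8/5)³/(6·4)+(-8/3)·(8/5))/50000 = -76/1171875 m
Load 2 — point force P=-4 kN at a=3 m (b=L-a=1):
  y_2 = -Pbx(L²-b²-x²)/(6LEI)  [x≤a] = -(-4)·1·(8/5)·(4²-1²-(8/5)²)/(6·4·50000) = 311/4687500 m
Load 3 — applied couple M₀=2 kN·m at a=2 m (b=L-a=2):
  y_3 = (M₀x³/(6L)+C₁x)/EI  [x≤a] with C₁=M₀(3b²-L²)/(6L)=-1/3 = (2·(8/5)³/(6·4)+(-1/3)·(8/5))/50000 = -3/781250 m
Load 4 — applied couple M₀=11 kN·m at a=4/3 m (b=L-a=8/3):
  y_4 = (M₀x³/(6L)-M₀(x-a)²/2+C₁x)/EI  [x>a] with C₁=M₀(3b²-L²)/(6L)=22/9 = (11·(8/5)³/(6·4)-11·((8/5)-(4/3))²/2+(22/9)·(8/5))/50000 = 253/2343750 m
Superposition: y = Σ y_i = 33/312500 m ≈ 0.000106 m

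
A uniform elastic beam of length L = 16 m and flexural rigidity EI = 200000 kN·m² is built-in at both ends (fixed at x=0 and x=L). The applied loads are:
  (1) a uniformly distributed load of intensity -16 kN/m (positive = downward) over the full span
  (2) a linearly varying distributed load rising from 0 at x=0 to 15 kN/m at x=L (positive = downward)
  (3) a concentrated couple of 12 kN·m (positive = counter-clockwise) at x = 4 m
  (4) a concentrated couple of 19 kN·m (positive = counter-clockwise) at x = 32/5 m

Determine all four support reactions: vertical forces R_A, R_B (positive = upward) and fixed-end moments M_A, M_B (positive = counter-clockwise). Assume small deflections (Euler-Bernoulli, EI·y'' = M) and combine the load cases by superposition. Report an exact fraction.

R_A = -71557/800 kN, M_A = -63991/300 kN·m, R_B = -37243/800 kN, M_B = 47749/300 kN·m

Load 1 — uniform load w=-16 kN/m over full span:
  R_A = wL/2 = (-16)·16/2 = -128 kN
  M_A = wL²/12 = (-16)·16²/12 = -1024/3 kN·m
  R_B = wL/2 = (-16)·16/2 = -128 kN
  M_B = -wL²/12 = -(-16)·16²/12 = 1024/3 kN·m
Load 2 — triangular load w₀=15 kN/m (0→w₀ over full span):
  R_A = 3w₀L/20 = 3·15·16/20 = 36 kN
  M_A = w₀L²/30 = 15·16²/30 = 128 kN·m
  R_B = 7w₀L/20 = 7·15·16/20 = 84 kN
  M_B = -w₀L²/20 = -15·16²/20 = -192 kN·m
Load 3 — applied couple M₀=12 kN·m at a=4 m (b=L-a=12):
  R_A = 6M₀ab/L³ = 6·12·4·12/16³ = 27/32 kN
  M_A = M₀b(2a-b)/L² = 12·12·(2·4-12)/16² = -9/4 kN·m
  R_B = -6M₀ab/L³ = -6·12·4·12/16³ = -27/32 kN
  M_B = M₀a(2b-a)/L² = 12·4·(2·12-4)/16² = 15/4 kN·m
Load 4 — applied couple M₀=19 kN·m at a=32/5 m (b=L-a=48/5):
  R_A = 6M₀ab/L³ = 6·19·(32/5)·(48/5)/16³ = 171/100 kN
  M_A = M₀b(2a-b)/L² = 19·(48/5)·(2·(32/5)-(48/5))/16² = 57/25 kN·m
  R_B = -6M₀ab/L³ = -6·19·(32/5)·(48/5)/16³ = -171/100 kN
  M_B = M₀a(2b-a)/L² = 19·(32/5)·(2·(48/5)-(32/5))/16² = 152/25 kN·m
Superposition: R_A = -71557/800 kN, M_A = -63991/300 kN·m, R_B = -37243/800 kN, M_B = 47749/300 kN·m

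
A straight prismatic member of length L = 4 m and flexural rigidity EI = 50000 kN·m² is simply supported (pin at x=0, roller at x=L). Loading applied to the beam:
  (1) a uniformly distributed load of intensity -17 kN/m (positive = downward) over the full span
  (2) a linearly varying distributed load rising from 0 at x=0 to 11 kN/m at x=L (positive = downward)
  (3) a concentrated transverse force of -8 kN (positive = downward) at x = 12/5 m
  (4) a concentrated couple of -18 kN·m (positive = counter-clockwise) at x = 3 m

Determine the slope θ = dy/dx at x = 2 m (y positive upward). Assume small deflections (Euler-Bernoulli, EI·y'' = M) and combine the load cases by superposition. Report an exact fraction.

θ(2) = 2981/225000000 rad

Load 1 — uniform load w=-17 kN/m over full span:
  θ_1 = -w(L³-6Lx²+4x³)/(24EI) = -(-17)·(4³-6·4·2²+4·2³)/(24·50000) = 0 rad
Load 2 — triangular load w₀=11 kN/m (0→w₀ over full span):
  θ_2 = -w₀(7L⁴-30L²x²+15x⁴)/(360LEI) = -11·(7·4⁴-30·4²·2²+15·2⁴)/(360·4·50000) = -77/4500000 rad
Load 3 — point force P=-8 kN at a=12/5 m (b=L-a=8/5):
  θ_3 = -Pb(L²-b²-3x²)/(6LEI)  [x≤a] = -(-8)·(8/5)·(4²-(8/5)²-3·2²)/(6·4·50000) = 6/390625 rad
Load 4 — applied couple M₀=-18 kN·m at a=3 m (b=L-a=1):
  θ_4 = (M₀x²/(2L)+C₁)/EI  [x≤a] with C₁=M₀(3b²-L²)/(6L)=39/4 = ((-18)·2²/(2·4)+(39/4))/50000 = 3/200000 rad
Superposition: θ = Σ θ_i = 2981/225000000 rad ≈ 0.000013 rad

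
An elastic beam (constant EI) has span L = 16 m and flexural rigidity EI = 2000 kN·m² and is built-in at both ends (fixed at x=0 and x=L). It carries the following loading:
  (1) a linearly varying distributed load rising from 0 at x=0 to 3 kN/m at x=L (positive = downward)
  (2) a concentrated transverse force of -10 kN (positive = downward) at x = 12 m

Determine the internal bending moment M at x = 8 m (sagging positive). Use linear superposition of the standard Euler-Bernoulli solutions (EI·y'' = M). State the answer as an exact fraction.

M(8) = 11 kN·m

Load 1 — triangular load w₀=3 kN/m (0→w₀ over full span):
  M_1 = 3w₀Lx/20 - w₀L²/30 - w₀x³/(6L) = 3·3·16·8/20 - 3·16²/30 - 3·8³/(6·16) = 16 kN·m
Load 2 — point force P=-10 kN at a=12 m (b=L-a=4):
  M_2 = Pb²(3a+b)x/L³ - Pab²/L²  [x≤a] = (-10)·4²·(3·12+4)·8/16³ - (-10)·12·4²/16² = -5 kN·m
Superposition: M = Σ M_i = 11 kN·m ≈ 11.000000 kN·m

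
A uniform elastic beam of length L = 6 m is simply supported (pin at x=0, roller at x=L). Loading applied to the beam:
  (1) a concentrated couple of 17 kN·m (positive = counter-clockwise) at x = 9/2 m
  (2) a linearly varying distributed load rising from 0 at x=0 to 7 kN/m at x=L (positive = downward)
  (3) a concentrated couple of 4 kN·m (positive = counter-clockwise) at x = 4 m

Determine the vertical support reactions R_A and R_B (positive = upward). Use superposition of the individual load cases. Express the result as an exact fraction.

Load 1 — applied couple M₀=17 kN·m at a=9/2 m (b=L-a=3/2):
  R_A = M₀/L = 17/6 kN
  R_B = -M₀/L = -17/6 kN
Load 2 — triangular load w₀=7 kN/m (0→w₀ over full span):
  R_A = w₀L/6 = 7·6/6 = 7 kN
  R_B = w₀L/3 = 7·6/3 = 14 kN
Load 3 — applied couple M₀=4 kN·m at a=4 m (b=L-a=2):
  R_A = M₀/L = 4/6 = 2/3 kN
  R_B = -M₀/L = -4/6 = -2/3 kN
Superposition: R_A = 21/2 kN, R_B = 21/2 kN

R_A = 21/2 kN, R_B = 21/2 kN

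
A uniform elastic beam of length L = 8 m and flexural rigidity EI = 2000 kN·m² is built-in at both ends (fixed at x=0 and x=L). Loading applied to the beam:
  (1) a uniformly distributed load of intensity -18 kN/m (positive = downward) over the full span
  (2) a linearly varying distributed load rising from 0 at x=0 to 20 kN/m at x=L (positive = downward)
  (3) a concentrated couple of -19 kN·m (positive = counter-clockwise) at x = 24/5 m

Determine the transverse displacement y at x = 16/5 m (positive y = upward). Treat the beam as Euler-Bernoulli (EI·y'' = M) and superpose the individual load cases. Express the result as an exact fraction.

y(16/5) = 3712/78125 m

Load 1 — uniform load w=-18 kN/m over full span:
  y_1 = -wx²(L-x)²/(24EI) = -(-18)·(16/5)²·(8-(16/5))²/(24·2000) = 6912/78125 m
Load 2 — triangular load w₀=20 kN/m (0→w₀ over full span):
  y_2 = -w₀x²(L-x)²(x+2L)/(120LEI) = -20·(16/5)²·(8-(16/5))²·((16/5)+2·8)/(120·8·2000) = -18432/390625 m
Load 3 — applied couple M₀=-19 kN·m at a=24/5 m (b=L-a=16/5):
  y_3 = (R_Ax³/6 - M_Ax²/2)/EI  [x≤a] with R_A=-171/50, M_A=-152/25 = ((-171/50)·(16/5)³/6 - (-152/25)·(16/5)²/2)/2000 = 2432/390625 m
Superposition: y = Σ y_i = 3712/78125 m ≈ 0.047514 m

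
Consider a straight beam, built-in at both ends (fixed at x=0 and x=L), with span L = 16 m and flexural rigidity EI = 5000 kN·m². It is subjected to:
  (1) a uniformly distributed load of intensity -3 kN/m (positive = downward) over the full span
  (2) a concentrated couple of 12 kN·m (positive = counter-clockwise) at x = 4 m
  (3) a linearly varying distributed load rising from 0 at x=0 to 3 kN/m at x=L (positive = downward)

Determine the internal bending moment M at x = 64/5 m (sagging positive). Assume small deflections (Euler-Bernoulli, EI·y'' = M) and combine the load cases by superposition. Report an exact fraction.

Load 1 — uniform load w=-3 kN/m over full span:
  M_1 = wLx/2 - wL²/12 - wx²/2 = (-3)·16·(64/5)/2 - (-3)·16²/12 - (-3)·(64/5)²/2 = 64/25 kN·m
Load 2 — applied couple M₀=12 kN·m at a=4 m (b=L-a=12):
  M_2 = R_Ax - M_A - M₀  [x>a] with R_A=27/32, M_A=-9/4 = (27/32)·(64/5) - (-9/4) - 12 = 21/20 kN·m
Load 3 — triangular load w₀=3 kN/m (0→w₀ over full span):
  M_3 = 3w₀Lx/20 - w₀L²/30 - w₀x³/(6L) = 3·3·16·(64/5)/20 - 3·16²/30 - 3·(64/5)³/(6·16) = 128/125 kN·m
Superposition: M = Σ M_i = 2317/500 kN·m ≈ 4.634000 kN·m

M(64/5) = 2317/500 kN·m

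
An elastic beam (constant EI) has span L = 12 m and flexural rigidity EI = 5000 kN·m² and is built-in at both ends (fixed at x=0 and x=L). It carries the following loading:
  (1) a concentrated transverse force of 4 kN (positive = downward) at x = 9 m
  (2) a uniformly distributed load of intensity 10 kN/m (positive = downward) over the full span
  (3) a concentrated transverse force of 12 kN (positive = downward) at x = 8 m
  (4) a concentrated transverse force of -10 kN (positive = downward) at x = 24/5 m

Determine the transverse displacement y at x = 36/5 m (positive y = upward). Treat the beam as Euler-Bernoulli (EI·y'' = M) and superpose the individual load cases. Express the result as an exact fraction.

y(36/5) = -831591/7812500 m

Load 1 — point force P=4 kN at a=9 m (b=L-a=3):
  y_1 = -Pb²x²(3aL-(3a+b)x)/(6L³EI)  [x≤a] = -4·3²·(36/5)²·(3·9·12-(3·9+3)·(36/5))/(6·12³·5000) = -243/62500 m
Load 2 — uniform load w=10 kN/m over full span:
  y_2 = -wx²(L-x)²/(24EI) = -10·(36/5)²·(12-(36/5))²/(24·5000) = -7776/78125 m
Load 3 — point force P=12 kN at a=8 m (b=L-a=4):
  y_3 = -Pb²x²(3aL-(3a+b)x)/(6L³EI)  [x≤a] = -12·4²·(36/5)²·(3·8·12-(3·8+4)·(36/5))/(6·12³·5000) = -1296/78125 m
Load 4 — point force P=-10 kN at a=24/5 m (b=L-a=36/5):
  y_4 = -Pa²(L-x)²(3bL-(3b+a)(L-x))/(6L³EI)  [x>a] = -(-10)·(24/5)²·(12-(36/5))²·(3·(36/5)·12-(3·(36/5)+(24/5))·(12-(36/5)))/(6·12³·5000) = 26496/1953125 m
Superposition: y = Σ y_i = -831591/7812500 m ≈ -0.106444 m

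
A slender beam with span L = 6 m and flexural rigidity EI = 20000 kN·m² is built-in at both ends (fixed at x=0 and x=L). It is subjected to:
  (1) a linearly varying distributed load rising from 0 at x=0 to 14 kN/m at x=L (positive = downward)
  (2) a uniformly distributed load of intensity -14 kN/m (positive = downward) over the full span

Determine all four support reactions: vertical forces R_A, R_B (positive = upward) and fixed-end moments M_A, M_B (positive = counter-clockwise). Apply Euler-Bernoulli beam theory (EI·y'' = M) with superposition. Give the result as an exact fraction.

Load 1 — triangular load w₀=14 kN/m (0→w₀ over full span):
  R_A = 3w₀L/20 = 3·14·6/20 = 63/5 kN
  M_A = w₀L²/30 = 14·6²/30 = 84/5 kN·m
  R_B = 7w₀L/20 = 7·14·6/20 = 147/5 kN
  M_B = -w₀L²/20 = -14·6²/20 = -126/5 kN·m
Load 2 — uniform load w=-14 kN/m over full span:
  R_A = wL/2 = (-14)·6/2 = -42 kN
  M_A = wL²/12 = (-14)·6²/12 = -42 kN·m
  R_B = wL/2 = (-14)·6/2 = -42 kN
  M_B = -wL²/12 = -(-14)·6²/12 = 42 kN·m
Superposition: R_A = -147/5 kN, M_A = -126/5 kN·m, R_B = -63/5 kN, M_B = 84/5 kN·m

R_A = -147/5 kN, M_A = -126/5 kN·m, R_B = -63/5 kN, M_B = 84/5 kN·m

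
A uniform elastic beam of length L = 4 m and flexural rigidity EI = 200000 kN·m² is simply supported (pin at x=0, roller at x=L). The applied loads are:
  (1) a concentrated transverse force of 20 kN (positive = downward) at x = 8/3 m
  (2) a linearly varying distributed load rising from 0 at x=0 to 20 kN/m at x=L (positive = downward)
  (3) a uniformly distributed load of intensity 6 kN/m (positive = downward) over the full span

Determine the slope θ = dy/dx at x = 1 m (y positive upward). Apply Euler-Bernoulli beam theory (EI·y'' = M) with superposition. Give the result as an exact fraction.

θ(1) = -27151/129600000 rad

Load 1 — point force P=20 kN at a=8/3 m (b=L-a=4/3):
  θ_1 = -Pb(L²-b²-3x²)/(6LEI)  [x≤a] = -20·(4/3)·(4²-(4/3)²-3·1²)/(6·4·200000) = -101/1620000 rad
Load 2 — triangular load w₀=20 kN/m (0→w₀ over full span):
  θ_2 = -w₀(7L⁴-30L²x²+15x⁴)/(360LEI) = -20·(7·4⁴-30·4²·1²+15·1⁴)/(360·4·200000) = -1327/14400000 rad
Load 3 — uniform load w=6 kN/m over full span:
  θ_3 = -w(L³-6Lx²+4x³)/(24EI) = -6·(4³-6·4·1²+4·1³)/(24·200000) = -11/200000 rad
Superposition: θ = Σ θ_i = -27151/129600000 rad ≈ -0.000209 rad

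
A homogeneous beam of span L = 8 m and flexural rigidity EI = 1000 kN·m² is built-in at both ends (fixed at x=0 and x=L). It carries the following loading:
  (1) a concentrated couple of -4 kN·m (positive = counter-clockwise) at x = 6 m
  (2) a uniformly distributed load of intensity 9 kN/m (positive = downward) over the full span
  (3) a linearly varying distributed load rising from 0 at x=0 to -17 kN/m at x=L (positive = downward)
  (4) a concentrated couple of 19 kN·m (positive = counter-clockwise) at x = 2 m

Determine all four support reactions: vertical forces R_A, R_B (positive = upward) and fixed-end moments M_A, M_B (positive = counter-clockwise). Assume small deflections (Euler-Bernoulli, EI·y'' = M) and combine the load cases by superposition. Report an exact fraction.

R_A = 5667/320 kN, M_A = 1661/240 kN·m, R_B = -4387/320 kN, M_B = 1047/80 kN·m

Load 1 — applied couple M₀=-4 kN·m at a=6 m (b=L-a=2):
  R_A = 6M₀ab/L³ = 6·(-4)·6·2/8³ = -9/16 kN
  M_A = M₀b(2a-b)/L² = (-4)·2·(2·6-2)/8² = -5/4 kN·m
  R_B = -6M₀ab/L³ = -6·(-4)·6·2/8³ = 9/16 kN
  M_B = M₀a(2b-a)/L² = (-4)·6·(2·2-6)/8² = 3/4 kN·m
Load 2 — uniform load w=9 kN/m over full span:
  R_A = wL/2 = 9·8/2 = 36 kN
  M_A = wL²/12 = 9·8²/12 = 48 kN·m
  R_B = wL/2 = 9·8/2 = 36 kN
  M_B = -wL²/12 = -9·8²/12 = -48 kN·m
Load 3 — triangular load w₀=-17 kN/m (0→w₀ over full span):
  R_A = 3w₀L/20 = 3·(-17)·8/20 = -102/5 kN
  M_A = w₀L²/30 = (-17)·8²/30 = -544/15 kN·m
  R_B = 7w₀L/20 = 7·(-17)·8/20 = -238/5 kN
  M_B = -w₀L²/20 = -(-17)·8²/20 = 272/5 kN·m
Load 4 — applied couple M₀=19 kN·m at a=2 m (b=L-a=6):
  R_A = 6M₀ab/L³ = 6·19·2·6/8³ = 171/64 kN
  M_A = M₀b(2a-b)/L² = 19·6·(2·2-6)/8² = -57/16 kN·m
  R_B = -6M₀ab/L³ = -6·19·2·6/8³ = -171/64 kN
  M_B = M₀a(2b-a)/L² = 19·2·(2·6-2)/8² = 95/16 kN·m
Superposition: R_A = 5667/320 kN, M_A = 1661/240 kN·m, R_B = -4387/320 kN, M_B = 1047/80 kN·m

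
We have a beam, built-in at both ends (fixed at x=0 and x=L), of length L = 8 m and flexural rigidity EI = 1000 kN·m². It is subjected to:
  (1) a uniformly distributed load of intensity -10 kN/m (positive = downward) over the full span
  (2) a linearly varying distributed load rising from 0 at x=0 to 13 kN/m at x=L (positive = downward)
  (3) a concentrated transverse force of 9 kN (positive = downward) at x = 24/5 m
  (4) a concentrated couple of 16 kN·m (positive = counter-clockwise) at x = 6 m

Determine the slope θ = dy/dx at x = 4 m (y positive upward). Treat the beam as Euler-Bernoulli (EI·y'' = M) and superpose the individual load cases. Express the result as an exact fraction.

θ(4) = -1457/187500 rad

Load 1 — uniform load w=-10 kN/m over full span:
  θ_1 = -wx(L-x)(L-2x)/(12EI) = -(-10)·4·(8-4)·(8-2·4)/(12·1000) = 0 rad
Load 2 — triangular load w₀=13 kN/m (0→w₀ over full span):
  θ_2 = -w₀(2x(L-x)(L-2x)(x+2L)+x²(L-x)²)/(120LEI) = -13·(2·4·(8-4)·(8-2·4)·(4+2·8)+4²·(8-4)²)/(120·8·1000) = -13/3750 rad
Load 3 — point force P=9 kN at a=24/5 m (b=L-a=16/5):
  θ_3 = -Pb²x(2aL-(3a+b)x)/(2L³EI)  [x≤a] = -9·(16/5)²·4·(2·(24/5)·8-(3·(24/5)+(16/5))·4)/(2·8³·1000) = -36/15625 rad
Load 4 — applied couple M₀=16 kN·m at a=6 m (b=L-a=2):
  θ_4 = (R_Ax²/2 - M_Ax)/EI  [x≤a] with R_A=9/4, M_A=5 = ((9/4)·4²/2 - 5·4)/1000 = -1/500 rad
Superposition: θ = Σ θ_i = -1457/187500 rad ≈ -0.007771 rad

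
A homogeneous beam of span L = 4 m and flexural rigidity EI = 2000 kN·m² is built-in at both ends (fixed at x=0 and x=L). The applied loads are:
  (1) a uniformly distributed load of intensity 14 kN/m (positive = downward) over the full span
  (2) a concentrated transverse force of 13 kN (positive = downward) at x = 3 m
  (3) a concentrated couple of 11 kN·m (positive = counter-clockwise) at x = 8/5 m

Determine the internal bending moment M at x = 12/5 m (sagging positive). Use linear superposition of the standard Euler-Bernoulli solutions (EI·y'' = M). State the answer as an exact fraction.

M(12/5) = 47009/6000 kN·m

Load 1 — uniform load w=14 kN/m over full span:
  M_1 = wLx/2 - wL²/12 - wx²/2 = 14·4·(12/5)/2 - 14·4²/12 - 14·(12/5)²/2 = 616/75 kN·m
Load 2 — point force P=13 kN at a=3 m (b=L-a=1):
  M_2 = Pb²(3a+b)x/L³ - Pab²/L²  [x≤a] = 13·1²·(3·3+1)·(12/5)/4³ - 13·3·1²/4² = 39/16 kN·m
Load 3 — applied couple M₀=11 kN·m at a=8/5 m (b=L-a=12/5):
  M_3 = R_Ax - M_A - M₀  [x>a] with R_A=99/25, M_A=33/25 = (99/25)·(12/5) - (33/25) - 11 = -352/125 kN·m
Superposition: M = Σ M_i = 47009/6000 kN·m ≈ 7.834833 kN·m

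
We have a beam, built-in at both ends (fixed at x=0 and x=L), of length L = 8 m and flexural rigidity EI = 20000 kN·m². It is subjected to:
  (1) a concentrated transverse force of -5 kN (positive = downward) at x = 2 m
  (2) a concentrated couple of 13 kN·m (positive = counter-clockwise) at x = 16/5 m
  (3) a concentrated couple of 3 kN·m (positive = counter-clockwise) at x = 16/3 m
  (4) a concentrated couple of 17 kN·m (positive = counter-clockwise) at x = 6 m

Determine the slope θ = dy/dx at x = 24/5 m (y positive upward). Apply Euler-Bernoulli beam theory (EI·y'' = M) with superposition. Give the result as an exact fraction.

Load 1 — point force P=-5 kN at a=2 m (b=L-a=6):
  θ_1 = Pa²(L-x)(2bL-(3b+a)(L-x))/(2L³EI)  [x>a] = (-5)·2²·(8-(24/5))·(2·6·8-(3·6+2)·(8-(24/5)))/(2·8³·20000) = -1/10000 rad
Load 2 — applied couple M₀=13 kN·m at a=16/5 m (b=L-a=24/5):
  θ_2 = (R_Ax²/2 - M_Ax - M₀(x-a))/EI  [x>a] with R_A=117/50, M_A=39/25 = ((117/50)·(24/5)²/2 - (39/25)·(24/5) - 13·((24/5)-(16/5)))/20000 = -26/390625 rad
Load 3 — applied couple M₀=3 kN·m at a=16/3 m (b=L-a=8/3):
  θ_3 = (R_Ax²/2 - M_Ax)/EI  [x≤a] with R_A=1/2, M_A=1 = ((1/2)·(24/5)²/2 - 1·(24/5))/20000 = 3/62500 rad
Load 4 — applied couple M₀=17 kN·m at a=6 m (b=L-a=2):
  θ_4 = (R_Ax²/2 - M_Ax)/EI  [x≤a] with R_A=153/64, M_A=85/16 = ((153/64)·(24/5)²/2 - (85/16)·(24/5))/20000 = 51/500000 rad
Superposition: θ = Σ θ_i = -207/12500000 rad ≈ -0.000017 rad

θ(24/5) = -207/12500000 rad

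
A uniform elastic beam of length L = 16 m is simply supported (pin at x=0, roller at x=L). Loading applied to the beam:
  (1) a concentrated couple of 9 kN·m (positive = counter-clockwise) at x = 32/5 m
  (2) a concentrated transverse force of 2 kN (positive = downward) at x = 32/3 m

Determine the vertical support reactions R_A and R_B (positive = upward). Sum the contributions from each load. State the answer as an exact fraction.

R_A = 59/48 kN, R_B = 37/48 kN

Load 1 — applied couple M₀=9 kN·m at a=32/5 m (b=L-a=48/5):
  R_A = M₀/L = 9/16 kN
  R_B = -M₀/L = -9/16 kN
Load 2 — point force P=2 kN at a=32/3 m (b=L-a=16/3):
  R_A = Pb/L = 2·(16/3)/16 = 2/3 kN
  R_B = Pa/L = 2·(32/3)/16 = 4/3 kN
Superposition: R_A = 59/48 kN, R_B = 37/48 kN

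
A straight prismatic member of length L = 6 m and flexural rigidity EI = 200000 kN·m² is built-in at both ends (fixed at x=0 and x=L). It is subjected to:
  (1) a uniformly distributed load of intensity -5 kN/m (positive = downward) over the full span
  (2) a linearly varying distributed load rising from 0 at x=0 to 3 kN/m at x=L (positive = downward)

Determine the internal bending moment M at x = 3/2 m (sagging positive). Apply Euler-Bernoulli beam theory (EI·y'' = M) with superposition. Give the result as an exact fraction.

M(3/2) = -273/160 kN·m

Load 1 — uniform load w=-5 kN/m over full span:
  M_1 = wLx/2 - wL²/12 - wx²/2 = (-5)·6·(3/2)/2 - (-5)·6²/12 - (-5)·(3/2)²/2 = -15/8 kN·m
Load 2 — triangular load w₀=3 kN/m (0→w₀ over full span):
  M_2 = 3w₀Lx/20 - w₀L²/30 - w₀x³/(6L) = 3·3·6·(3/2)/20 - 3·6²/30 - 3·(3/2)³/(6·6) = 27/160 kN·m
Superposition: M = Σ M_i = -273/160 kN·m ≈ -1.706250 kN·m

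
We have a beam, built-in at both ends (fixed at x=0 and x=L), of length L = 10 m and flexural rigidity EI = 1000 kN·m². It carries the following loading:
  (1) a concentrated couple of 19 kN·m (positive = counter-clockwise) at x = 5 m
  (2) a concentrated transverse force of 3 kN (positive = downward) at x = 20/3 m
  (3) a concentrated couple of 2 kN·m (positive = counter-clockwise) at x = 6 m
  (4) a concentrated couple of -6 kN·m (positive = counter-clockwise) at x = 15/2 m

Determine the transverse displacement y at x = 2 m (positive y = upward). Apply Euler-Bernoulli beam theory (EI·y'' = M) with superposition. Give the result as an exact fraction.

Load 1 — applied couple M₀=19 kN·m at a=5 m (b=L-a=5):
  y_1 = (R_Ax³/6 - M_Ax²/2)/EI  [x≤a] with R_A=57/20, M_A=19/4 = ((57/20)·2³/6 - (19/4)·2²/2)/1000 = -57/10000 m
Load 2 — point force P=3 kN at a=20/3 m (b=L-a=10/3):
  y_2 = -Pb²x²(3aL-(3a+b)x)/(6L³EI)  [x≤a] = -3·(10/3)²·2²·(3·(20/3)·10-(3·(20/3)+(10/3))·2)/(6·10³·1000) = -23/6750 m
Load 3 — applied couple M₀=2 kN·m at a=6 m (b=L-a=4):
  y_3 = (R_Ax³/6 - M_Ax²/2)/EI  [x≤a] with R_A=36/125, M_A=16/25 = ((36/125)·2³/6 - (16/25)·2²/2)/1000 = -14/15625 m
Load 4 — applied couple M₀=-6 kN·m at a=15/2 m (b=L-a=5/2):
  y_4 = (R_Ax³/6 - M_Ax²/2)/EI  [x≤a] with R_A=-27/40, M_A=-15/8 = ((-27/40)·2³/6 - (-15/8)·2²/2)/1000 = 57/20000 m
Superposition: y = Σ y_i = -96571/13500000 m ≈ -0.007153 m

y(2) = -96571/13500000 m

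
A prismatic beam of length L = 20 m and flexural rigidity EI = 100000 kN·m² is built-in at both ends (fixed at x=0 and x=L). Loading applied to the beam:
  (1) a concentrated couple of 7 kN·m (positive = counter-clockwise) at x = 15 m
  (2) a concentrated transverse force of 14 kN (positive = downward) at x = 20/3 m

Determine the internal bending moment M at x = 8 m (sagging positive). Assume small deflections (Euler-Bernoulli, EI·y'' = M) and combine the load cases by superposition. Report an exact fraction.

M(8) = 51359/2160 kN·m

Load 1 — applied couple M₀=7 kN·m at a=15 m (b=L-a=5):
  M_1 = R_Ax - M_A  [x≤a] with R_A=63/160, M_A=35/16 = (63/160)·8 - (35/16) = 77/80 kN·m
Load 2 — point force P=14 kN at a=20/3 m (b=L-a=40/3):
  M_2 = Pa²(a+3b)(L-x)/L³ - Pa²b/L²  [x>a] = 14·(20/3)²·((20/3)+3·(40/3))·(20-8)/20³ - 14·(20/3)²·(40/3)/20² = 616/27 kN·m
Superposition: M = Σ M_i = 51359/2160 kN·m ≈ 23.777315 kN·m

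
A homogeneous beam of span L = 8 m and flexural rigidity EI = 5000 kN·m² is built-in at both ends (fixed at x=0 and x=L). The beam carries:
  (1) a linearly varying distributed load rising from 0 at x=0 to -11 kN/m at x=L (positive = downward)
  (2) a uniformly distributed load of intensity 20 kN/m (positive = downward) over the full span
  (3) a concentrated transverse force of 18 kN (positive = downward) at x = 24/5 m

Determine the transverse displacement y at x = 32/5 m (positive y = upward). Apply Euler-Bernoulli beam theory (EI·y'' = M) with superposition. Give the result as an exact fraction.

Load 1 — triangular load w₀=-11 kN/m (0→w₀ over full span):
  y_1 = -w₀x²(L-x)²(x+2L)/(120LEI) = -(-11)·(32/5)²·(8-(32/5))²·((32/5)+2·8)/(120·8·5000) = 157696/29296875 m
Load 2 — uniform load w=20 kN/m over full span:
  y_2 = -wx²(L-x)²/(24EI) = -20·(32/5)²·(8-(32/5))²/(24·5000) = -4096/234375 m
Load 3 — point force P=18 kN at a=24/5 m (b=L-a=16/5):
  y_3 = -Pa²(L-x)²(3bL-(3b+a)(L-x))/(6L³EI)  [x>a] = -18·(24/5)²·(8-(32/5))²·(3·(16/5)·8-(3·(16/5)+(24/5))·(8-(32/5)))/(6·8³·5000) = -36288/9765625 m
Superposition: y = Σ y_i = -463168/29296875 m ≈ -0.015809 m

y(32/5) = -463168/29296875 m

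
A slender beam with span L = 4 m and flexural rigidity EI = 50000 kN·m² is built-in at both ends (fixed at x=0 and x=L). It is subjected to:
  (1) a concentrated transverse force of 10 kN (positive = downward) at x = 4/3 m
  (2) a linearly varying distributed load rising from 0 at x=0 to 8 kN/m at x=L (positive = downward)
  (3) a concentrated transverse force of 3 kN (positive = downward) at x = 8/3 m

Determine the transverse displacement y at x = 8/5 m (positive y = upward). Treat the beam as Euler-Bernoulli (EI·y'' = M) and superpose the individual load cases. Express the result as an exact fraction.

Load 1 — point force P=10 kN at a=4/3 m (b=L-a=8/3):
  y_1 = -Pa²(L-x)²(3bL-(3b+a)(L-x))/(6L³EI)  [x>a] = -10·(4/3)²·(4-(8/5))²·(3·(8/3)·4-(3·(8/3)+(4/3))·(4-(8/5)))/(6·4³·50000) = -4/78125 m
Load 2 — triangular load w₀=8 kN/m (0→w₀ over full span):
  y_2 = -w₀x²(L-x)²(x+2L)/(120LEI) = -8·(8/5)²·(4-(8/5))²·((8/5)+2·4)/(120·4·50000) = -2304/48828125 m
Load 3 — point force P=3 kN at a=8/3 m (b=L-a=4/3):
  y_3 = -Pb²x²(3aL-(3a+b)x)/(6L³EI)  [x≤a] = -3·(4/3)²·(8/5)²·(3·(8/3)·4-(3·(8/3)+(4/3))·(8/5))/(6·4³·50000) = -128/10546875 m
Superposition: y = Σ y_i = -145708/1318359375 m ≈ -0.000111 m

y(8/5) = -145708/1318359375 m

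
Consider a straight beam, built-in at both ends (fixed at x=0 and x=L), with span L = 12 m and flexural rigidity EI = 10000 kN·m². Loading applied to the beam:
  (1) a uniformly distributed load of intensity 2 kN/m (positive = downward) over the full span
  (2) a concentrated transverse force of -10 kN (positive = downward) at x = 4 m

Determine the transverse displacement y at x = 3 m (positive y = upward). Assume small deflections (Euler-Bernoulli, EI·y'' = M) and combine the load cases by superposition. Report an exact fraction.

y(3) = -169/120000 m

Load 1 — uniform load w=2 kN/m over full span:
  y_1 = -wx²(L-x)²/(24EI) = -2·3²·(12-3)²/(24·10000) = -243/40000 m
Load 2 — point force P=-10 kN at a=4 m (b=L-a=8):
  y_2 = -Pb²x²(3aL-(3a+b)x)/(6L³EI)  [x≤a] = -(-10)·8²·3²·(3·4·12-(3·4+8)·3)/(6·12³·10000) = 7/1500 m
Superposition: y = Σ y_i = -169/120000 m ≈ -0.001408 m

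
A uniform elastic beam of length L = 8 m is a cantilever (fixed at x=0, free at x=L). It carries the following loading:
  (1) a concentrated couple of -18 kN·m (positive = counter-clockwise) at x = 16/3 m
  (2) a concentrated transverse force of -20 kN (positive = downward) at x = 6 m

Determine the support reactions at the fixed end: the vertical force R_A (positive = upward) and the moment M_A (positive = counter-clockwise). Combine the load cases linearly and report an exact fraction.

R_A = -20 kN, M_A = -102 kN·m

Load 1 — applied couple M₀=-18 kN·m at a=16/3 m (b=L-a=8/3):
  R_A = 0 kN
  M_A = -M₀ = -(-18) = 18 kN·m
Load 2 — point force P=-20 kN at a=6 m (b=L-a=2):
  R_A = P = (-20) = -20 kN
  M_A = Pa = (-20)·6 = -120 kN·m
Superposition: R_A = -20 kN, M_A = -102 kN·m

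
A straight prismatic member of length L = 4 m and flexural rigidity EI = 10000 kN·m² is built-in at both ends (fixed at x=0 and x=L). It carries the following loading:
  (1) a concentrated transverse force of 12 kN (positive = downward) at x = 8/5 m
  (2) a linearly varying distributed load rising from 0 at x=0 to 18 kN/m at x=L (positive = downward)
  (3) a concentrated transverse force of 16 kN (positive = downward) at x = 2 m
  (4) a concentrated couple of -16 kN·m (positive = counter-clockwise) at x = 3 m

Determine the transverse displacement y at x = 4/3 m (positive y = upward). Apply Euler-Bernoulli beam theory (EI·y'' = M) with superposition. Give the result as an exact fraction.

y(4/3) = -11113/12656250 m

Load 1 — point force P=12 kN at a=8/5 m (b=L-a=12/5):
  y_1 = -Pb²x²(3aL-(3a+b)x)/(6L³EI)  [x≤a] = -12·(12/5)²·(4/3)²·(3·(8/5)·4-(3·(8/5)+(12/5))·(4/3))/(6·4³·10000) = -24/78125 m
Load 2 — triangular load w₀=18 kN/m (0→w₀ over full span):
  y_2 = -w₀x²(L-x)²(x+2L)/(120LEI) = -18·(4/3)²·(4-(4/3))²·((4/3)+2·4)/(120·4·10000) = -112/253125 m
Load 3 — point force P=16 kN at a=2 m (b=L-a=2):
  y_3 = -Pb²x²(3aL-(3a+b)x)/(6L³EI)  [x≤a] = -16·2²·(4/3)²·(3·2·4-(3·2+2)·(4/3))/(6·4³·10000) = -4/10125 m
Load 4 — applied couple M₀=-16 kN·m at a=3 m (b=L-a=1):
  y_4 = (R_Ax³/6 - M_Ax²/2)/EI  [x≤a] with R_A=-9/2, M_A=-5 = ((-9/2)·(4/3)³/6 - (-5)·(4/3)²/2)/10000 = 1/3750 m
Superposition: y = Σ y_i = -11113/12656250 m ≈ -0.000878 m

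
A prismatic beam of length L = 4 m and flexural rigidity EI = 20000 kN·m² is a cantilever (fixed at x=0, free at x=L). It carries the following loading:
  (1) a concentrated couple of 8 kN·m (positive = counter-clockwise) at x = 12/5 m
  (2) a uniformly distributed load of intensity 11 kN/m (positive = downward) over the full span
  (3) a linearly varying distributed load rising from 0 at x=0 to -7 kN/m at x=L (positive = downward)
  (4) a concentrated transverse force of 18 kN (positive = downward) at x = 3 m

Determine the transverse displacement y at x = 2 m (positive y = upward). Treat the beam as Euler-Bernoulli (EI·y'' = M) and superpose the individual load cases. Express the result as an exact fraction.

y(2) = -681/100000 m

Load 1 — applied couple M₀=8 kN·m at a=12/5 m (b=L-a=8/5):
  y_1 = M₀x²/(2EI)  [x≤a] = 8·2²/(2·20000) = 1/1250 m
Load 2 — uniform load w=11 kN/m over full span:
  y_2 = -wx²(x²-4Lx+6L²)/(24EI) = -11·2²·(2²-4·4·2+6·4²)/(24·20000) = -187/30000 m
Load 3 — triangular load w₀=-7 kN/m (0→w₀ over full span):
  y_3 = (w₀Lx³/12-w₀L²x²/6-w₀x⁵/(120L))/EI = ((-7)·4·2³/12-(-7)·4²·2²/6-(-7)·2⁵/(120·4))/20000 = 847/300000 m
Load 4 — point force P=18 kN at a=3 m (b=L-a=1):
  y_4 = -Px²(3a-x)/(6EI)  [x≤a] = -18·2²·(3·3-2)/(6·20000) = -21/5000 m
Superposition: y = Σ y_i = -681/100000 m ≈ -0.006810 m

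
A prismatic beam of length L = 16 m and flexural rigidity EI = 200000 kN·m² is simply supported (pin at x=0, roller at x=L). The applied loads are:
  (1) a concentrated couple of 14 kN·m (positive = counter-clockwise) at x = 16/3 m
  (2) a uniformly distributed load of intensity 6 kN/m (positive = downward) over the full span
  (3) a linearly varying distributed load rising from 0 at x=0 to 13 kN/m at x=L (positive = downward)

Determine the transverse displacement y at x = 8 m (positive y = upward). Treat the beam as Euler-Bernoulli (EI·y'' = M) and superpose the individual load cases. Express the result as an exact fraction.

Load 1 — applied couple M₀=14 kN·m at a=16/3 m (b=L-a=32/3):
  y_1 = (M₀x³/(6L)-M₀(x-a)²/2+C₁x)/EI  [x>a] with C₁=M₀(3b²-L²)/(6L)=112/9 = (14·8³/(6·16)-14·(8-(16/3))²/2+(112/9)·8)/200000 = 7/11250 m
Load 2 — uniform load w=6 kN/m over full span:
  y_2 = -wx(L³-2Lx²+x³)/(24EI) = -6·8·(16³-2·16·8²+8³)/(24·200000) = -16/625 m
Load 3 — triangular load w₀=13 kN/m (0→w₀ over full span):
  y_3 = -w₀x(7L⁴-10L²x²+3x⁴)/(360LEI) = -13·8·(7·16⁴-10·16²·8²+3·8⁴)/(360·16·200000) = -52/1875 m
Superposition: y = Σ y_i = -593/11250 m ≈ -0.052711 m

y(8) = -593/11250 m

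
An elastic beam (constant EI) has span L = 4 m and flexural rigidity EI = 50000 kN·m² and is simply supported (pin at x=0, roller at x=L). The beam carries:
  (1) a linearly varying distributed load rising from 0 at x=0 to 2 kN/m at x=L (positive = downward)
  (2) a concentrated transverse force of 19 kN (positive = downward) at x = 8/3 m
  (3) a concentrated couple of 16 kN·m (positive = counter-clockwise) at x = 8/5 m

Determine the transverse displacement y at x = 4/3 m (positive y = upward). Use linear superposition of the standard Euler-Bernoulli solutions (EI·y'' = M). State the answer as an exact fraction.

Load 1 — triangular load w₀=2 kN/m (0→w₀ over full span):
  y_1 = -w₀x(7L⁴-10L²x²+3x⁴)/(360LEI) = -2·(4/3)·(7·4⁴-10·4²·(4/3)²+3·(4/3)⁴)/(360·4·50000) = -128/2278125 m
Load 2 — point force P=19 kN at a=8/3 m (b=L-a=4/3):
  y_2 = -Pbx(L²-b²-x²)/(6LEI)  [x≤a] = -19·(4/3)·(4/3)·(4²-(4/3)²-(4/3)²)/(6·4·50000) = -266/759375 m
Load 3 — applied couple M₀=16 kN·m at a=8/5 m (b=L-a=12/5):
  y_3 = (M₀x³/(6L)+C₁x)/EI  [x≤a] with C₁=M₀(3b²-L²)/(6L)=64/75 = (16·(4/3)³/(6·4)+(64/75)·(4/3))/50000 = 344/6328125 m
Superposition: y = Σ y_i = -20054/56953125 m ≈ -0.000352 m

y(4/3) = -20054/56953125 m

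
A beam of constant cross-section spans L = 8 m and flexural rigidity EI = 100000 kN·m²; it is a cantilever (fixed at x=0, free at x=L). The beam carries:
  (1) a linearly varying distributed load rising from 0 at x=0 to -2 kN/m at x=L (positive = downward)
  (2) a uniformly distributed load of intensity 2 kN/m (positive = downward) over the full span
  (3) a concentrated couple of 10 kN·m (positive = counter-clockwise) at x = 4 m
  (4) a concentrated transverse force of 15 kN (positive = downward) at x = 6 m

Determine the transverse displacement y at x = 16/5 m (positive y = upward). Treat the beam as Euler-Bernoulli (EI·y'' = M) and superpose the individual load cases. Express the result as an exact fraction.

Load 1 — triangular load w₀=-2 kN/m (0→w₀ over full span):
  y_1 = (w₀Lx³/12-w₀L²x²/6-w₀x⁵/(120L))/EI = ((-2)·8·(16/5)³/12-(-2)·8²·(16/5)²/6-(-2)·(16/5)⁵/(120·8))/100000 = 257024/146484375 m
Load 2 — uniform load w=2 kN/m over full span:
  y_2 = -wx²(x²-4Lx+6L²)/(24EI) = -2·(16/5)²·((16/5)²-4·8·(16/5)+6·8²)/(24·100000) = -4864/1953125 m
Load 3 — applied couple M₀=10 kN·m at a=4 m (b=L-a=4):
  y_3 = M₀x²/(2EI)  [x≤a] = 10·(16/5)²/(2·100000) = 8/15625 m
Load 4 — point force P=15 kN at a=6 m (b=L-a=2):
  y_4 = -Px²(3a-x)/(6EI)  [x≤a] = -15·(16/5)²·(3·6-(16/5))/(6·100000) = -296/78125 m
Superposition: y = Σ y_i = -587776/146484375 m ≈ -0.004013 m

y(16/5) = -587776/146484375 m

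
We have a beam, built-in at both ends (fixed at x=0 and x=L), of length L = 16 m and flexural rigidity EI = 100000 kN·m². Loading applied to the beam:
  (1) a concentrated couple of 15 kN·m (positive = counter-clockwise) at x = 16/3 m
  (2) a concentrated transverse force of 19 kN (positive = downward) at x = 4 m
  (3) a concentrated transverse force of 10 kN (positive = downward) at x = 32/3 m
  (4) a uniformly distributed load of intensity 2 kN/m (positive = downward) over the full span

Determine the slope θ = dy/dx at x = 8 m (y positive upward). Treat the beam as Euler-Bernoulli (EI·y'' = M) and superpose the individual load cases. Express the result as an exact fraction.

Load 1 — applied couple M₀=15 kN·m at a=16/3 m (b=L-a=32/3):
  θ_1 = (R_Ax²/2 - M_Ax - M₀(x-a))/EI  [x>a] with R_A=5/4, M_A=0 = ((5/4)·8²/2 - 0·8 - 15·(8-(16/3)))/100000 = 0 rad
Load 2 — point force P=19 kN at a=4 m (b=L-a=12):
  θ_2 = Pa²(L-x)(2bL-(3b+a)(L-x))/(2L³EI)  [x>a] = 19·4²·(16-8)·(2·12·16-(3·12+4)·(16-8))/(2·16³·100000) = 19/100000 rad
Load 3 — point force P=10 kN at a=32/3 m (b=L-a=16/3):
  θ_3 = -Pb²x(2aL-(3a+b)x)/(2L³EI)  [x≤a] = -10·(16/3)²·8·(2·(32/3)·16-(3·(32/3)+(16/3))·8)/(2·16³·100000) = -2/16875 rad
Load 4 — uniform load w=2 kN/m over full span:
  θ_4 = -wx(L-x)(L-2x)/(12EI) = -2·8·(16-8)·(16-2·8)/(12·100000) = 0 rad
Superposition: θ = Σ θ_i = 193/2700000 rad ≈ 0.000071 rad

θ(8) = 193/2700000 rad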